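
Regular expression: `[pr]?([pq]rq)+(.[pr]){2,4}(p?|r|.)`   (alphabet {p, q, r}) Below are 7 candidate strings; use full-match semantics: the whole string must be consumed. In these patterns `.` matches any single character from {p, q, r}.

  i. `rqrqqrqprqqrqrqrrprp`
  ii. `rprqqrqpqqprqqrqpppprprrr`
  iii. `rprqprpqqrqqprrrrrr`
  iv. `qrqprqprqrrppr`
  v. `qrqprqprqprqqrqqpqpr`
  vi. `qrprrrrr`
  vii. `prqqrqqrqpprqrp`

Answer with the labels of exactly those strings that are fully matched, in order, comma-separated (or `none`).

i → no match
ii → no match
iii → no match
iv → match
v → match
vi. `qrprrrrr` → no match
vii → match

iv, v, vii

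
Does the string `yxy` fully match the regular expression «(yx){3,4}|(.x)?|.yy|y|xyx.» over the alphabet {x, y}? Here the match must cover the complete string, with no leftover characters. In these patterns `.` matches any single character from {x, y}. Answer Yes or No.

No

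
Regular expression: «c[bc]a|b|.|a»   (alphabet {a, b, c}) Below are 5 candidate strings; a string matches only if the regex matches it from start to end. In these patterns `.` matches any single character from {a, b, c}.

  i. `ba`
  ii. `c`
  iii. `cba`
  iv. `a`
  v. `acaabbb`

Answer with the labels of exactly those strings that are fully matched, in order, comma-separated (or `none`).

ii, iii, iv

i → no match
ii → match
iii → match
iv → match
v → no match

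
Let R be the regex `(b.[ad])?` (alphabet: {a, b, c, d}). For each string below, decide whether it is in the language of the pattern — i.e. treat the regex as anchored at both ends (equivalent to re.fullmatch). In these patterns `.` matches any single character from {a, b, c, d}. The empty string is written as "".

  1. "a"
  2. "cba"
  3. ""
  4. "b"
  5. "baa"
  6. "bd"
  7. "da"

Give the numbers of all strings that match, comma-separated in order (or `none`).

1. "a" → no match
2. "cba" → no match
3. "" → match
4. "b" → no match
5. "baa" → match
6. "bd" → no match
7. "da" → no match

3, 5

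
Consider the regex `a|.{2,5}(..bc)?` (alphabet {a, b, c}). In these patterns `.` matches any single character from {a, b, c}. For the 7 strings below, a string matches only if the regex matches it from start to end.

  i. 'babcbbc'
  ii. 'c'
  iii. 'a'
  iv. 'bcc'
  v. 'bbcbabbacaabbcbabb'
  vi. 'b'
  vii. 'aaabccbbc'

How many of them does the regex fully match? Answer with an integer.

i → match
ii → no match
iii → match
iv → match
v → no match
vi → no match
vii → match
Total matched: 4

4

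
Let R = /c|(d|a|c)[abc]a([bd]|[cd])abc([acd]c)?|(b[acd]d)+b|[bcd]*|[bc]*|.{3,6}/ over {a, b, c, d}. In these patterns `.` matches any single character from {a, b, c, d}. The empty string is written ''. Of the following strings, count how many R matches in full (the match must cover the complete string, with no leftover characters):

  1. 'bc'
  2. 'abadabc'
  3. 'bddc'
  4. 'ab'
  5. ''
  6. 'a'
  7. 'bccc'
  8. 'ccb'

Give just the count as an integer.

1. 'bc' → match
2. 'abadabc' → match
3. 'bddc' → match
4. 'ab' → no match
5. '' → match
6. 'a' → no match
7. 'bccc' → match
8. 'ccb' → match
Total matched: 6

6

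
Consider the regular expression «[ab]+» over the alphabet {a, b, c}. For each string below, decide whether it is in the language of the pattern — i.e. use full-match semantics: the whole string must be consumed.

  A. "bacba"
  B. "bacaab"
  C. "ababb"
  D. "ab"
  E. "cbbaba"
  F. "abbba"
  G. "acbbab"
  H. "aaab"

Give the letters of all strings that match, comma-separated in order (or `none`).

C, D, F, H

A → no match
B → no match
C → match
D → match
E → no match
F → match
G → no match
H → match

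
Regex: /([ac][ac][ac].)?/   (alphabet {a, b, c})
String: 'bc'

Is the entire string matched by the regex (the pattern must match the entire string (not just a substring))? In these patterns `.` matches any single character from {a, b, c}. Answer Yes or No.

No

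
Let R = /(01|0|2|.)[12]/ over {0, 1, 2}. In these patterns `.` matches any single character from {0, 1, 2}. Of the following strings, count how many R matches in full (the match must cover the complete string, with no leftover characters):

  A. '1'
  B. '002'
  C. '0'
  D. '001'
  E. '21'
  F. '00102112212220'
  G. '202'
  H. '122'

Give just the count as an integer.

A → no match
B → no match
C → no match
D → no match
E → match
F → no match
G → no match
H → no match
Total matched: 1

1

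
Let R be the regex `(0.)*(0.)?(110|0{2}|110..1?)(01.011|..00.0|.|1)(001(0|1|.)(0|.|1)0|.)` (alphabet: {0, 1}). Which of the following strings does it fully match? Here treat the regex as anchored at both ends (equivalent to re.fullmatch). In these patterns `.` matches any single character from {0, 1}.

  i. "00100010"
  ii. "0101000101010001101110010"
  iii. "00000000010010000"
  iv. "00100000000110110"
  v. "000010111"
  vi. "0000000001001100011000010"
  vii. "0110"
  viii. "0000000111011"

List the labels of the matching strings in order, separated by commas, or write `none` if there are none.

i → no match
ii → no match
iii → no match
iv → no match
v → no match
vi → no match
vii → no match
viii → match

viii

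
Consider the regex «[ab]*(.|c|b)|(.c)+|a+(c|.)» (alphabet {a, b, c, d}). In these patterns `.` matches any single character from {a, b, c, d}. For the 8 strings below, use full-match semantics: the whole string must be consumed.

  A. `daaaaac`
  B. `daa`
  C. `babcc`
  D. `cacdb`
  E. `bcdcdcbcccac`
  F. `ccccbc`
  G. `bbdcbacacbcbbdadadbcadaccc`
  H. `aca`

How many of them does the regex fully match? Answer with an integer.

2

A → no match
B → no match
C → no match
D → no match
E → match
F → match
G → no match
H → no match
Total matched: 2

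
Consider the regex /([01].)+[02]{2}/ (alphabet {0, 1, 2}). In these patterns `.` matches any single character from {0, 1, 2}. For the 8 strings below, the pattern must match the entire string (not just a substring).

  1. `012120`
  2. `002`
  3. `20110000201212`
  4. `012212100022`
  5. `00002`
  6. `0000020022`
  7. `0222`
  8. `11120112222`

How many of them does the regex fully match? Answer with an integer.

2

1 → no match
2 → no match
3 → no match
4 → no match
5 → no match
6 → match
7 → match
8 → no match
Total matched: 2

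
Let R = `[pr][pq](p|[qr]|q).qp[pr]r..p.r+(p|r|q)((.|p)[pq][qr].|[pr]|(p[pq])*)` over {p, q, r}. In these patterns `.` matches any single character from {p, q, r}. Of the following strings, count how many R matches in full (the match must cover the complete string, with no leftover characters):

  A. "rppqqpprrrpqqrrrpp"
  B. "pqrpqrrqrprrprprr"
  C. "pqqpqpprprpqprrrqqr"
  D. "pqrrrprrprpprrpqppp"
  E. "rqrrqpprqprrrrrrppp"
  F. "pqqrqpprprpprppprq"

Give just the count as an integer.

A → no match
B → no match
C → no match
D → no match
E → no match
F → match
Total matched: 1

1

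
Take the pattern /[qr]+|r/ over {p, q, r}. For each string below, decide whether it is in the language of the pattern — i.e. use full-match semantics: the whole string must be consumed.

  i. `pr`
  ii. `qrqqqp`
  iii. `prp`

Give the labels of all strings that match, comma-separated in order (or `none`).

none

i. `pr` → no match
ii. `qrqqqp` → no match
iii. `prp` → no match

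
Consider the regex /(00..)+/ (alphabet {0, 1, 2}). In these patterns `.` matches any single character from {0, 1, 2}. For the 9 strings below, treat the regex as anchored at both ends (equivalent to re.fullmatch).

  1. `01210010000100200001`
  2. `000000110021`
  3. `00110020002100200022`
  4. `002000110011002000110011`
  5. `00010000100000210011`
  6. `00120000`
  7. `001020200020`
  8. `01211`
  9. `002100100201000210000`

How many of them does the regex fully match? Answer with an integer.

1 → no match — must start with `00`
2 → match
3 → match
4 → match
5 → no match
6 → match
7 → no match
8 → no match — must start with `00`
9 → no match
Total matched: 4

4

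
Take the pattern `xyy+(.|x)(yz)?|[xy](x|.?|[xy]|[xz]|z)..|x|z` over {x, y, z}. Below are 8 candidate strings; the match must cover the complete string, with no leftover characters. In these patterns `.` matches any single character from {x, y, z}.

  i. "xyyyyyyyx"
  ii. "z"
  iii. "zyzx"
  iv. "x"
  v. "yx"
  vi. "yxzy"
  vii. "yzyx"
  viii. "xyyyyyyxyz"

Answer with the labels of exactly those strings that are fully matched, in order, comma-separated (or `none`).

i, ii, iv, vi, vii, viii

i → match
ii → match
iii → no match
iv → match
v → no match
vi → match
vii → match
viii → match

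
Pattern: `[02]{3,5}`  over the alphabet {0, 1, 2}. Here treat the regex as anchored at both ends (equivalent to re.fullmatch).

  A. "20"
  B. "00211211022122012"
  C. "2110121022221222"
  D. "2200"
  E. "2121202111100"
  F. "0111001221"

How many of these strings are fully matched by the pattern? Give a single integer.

A → no match
B → no match
C → no match
D → match
E → no match
F → no match
Total matched: 1

1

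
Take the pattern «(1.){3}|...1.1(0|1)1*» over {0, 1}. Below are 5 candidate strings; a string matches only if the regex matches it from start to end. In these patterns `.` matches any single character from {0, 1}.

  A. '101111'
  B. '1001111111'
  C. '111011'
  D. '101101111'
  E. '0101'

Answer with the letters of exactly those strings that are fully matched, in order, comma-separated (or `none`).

A, B, C, D

A → match
B → match
C → match
D → match
E → no match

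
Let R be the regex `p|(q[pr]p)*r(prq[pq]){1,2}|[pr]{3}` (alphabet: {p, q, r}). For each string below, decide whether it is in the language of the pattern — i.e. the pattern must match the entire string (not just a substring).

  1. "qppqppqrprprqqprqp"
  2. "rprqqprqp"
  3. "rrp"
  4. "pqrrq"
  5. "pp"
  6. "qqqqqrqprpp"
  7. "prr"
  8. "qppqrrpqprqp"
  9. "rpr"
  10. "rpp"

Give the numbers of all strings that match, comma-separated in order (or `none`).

1, 2, 3, 7, 9, 10

1 → match
2 → match
3 → match
4 → no match
5 → no match
6 → no match
7 → match
8 → no match
9 → match
10 → match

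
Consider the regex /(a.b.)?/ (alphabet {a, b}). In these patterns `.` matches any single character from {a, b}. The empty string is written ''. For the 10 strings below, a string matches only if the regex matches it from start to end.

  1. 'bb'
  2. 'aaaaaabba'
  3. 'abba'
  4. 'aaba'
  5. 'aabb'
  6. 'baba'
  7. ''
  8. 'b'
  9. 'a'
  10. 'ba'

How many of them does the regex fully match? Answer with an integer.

1 → no match
2 → no match
3 → match
4 → match
5 → match
6 → no match
7 → match
8 → no match
9 → no match
10 → no match
Total matched: 4

4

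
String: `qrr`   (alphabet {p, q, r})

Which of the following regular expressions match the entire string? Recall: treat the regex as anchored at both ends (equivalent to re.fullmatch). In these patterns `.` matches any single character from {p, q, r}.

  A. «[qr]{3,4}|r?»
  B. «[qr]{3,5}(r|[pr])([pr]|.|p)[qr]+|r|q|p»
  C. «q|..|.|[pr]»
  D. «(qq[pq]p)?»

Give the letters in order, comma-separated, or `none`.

A → match
B → no match
C → no match
D → no match

A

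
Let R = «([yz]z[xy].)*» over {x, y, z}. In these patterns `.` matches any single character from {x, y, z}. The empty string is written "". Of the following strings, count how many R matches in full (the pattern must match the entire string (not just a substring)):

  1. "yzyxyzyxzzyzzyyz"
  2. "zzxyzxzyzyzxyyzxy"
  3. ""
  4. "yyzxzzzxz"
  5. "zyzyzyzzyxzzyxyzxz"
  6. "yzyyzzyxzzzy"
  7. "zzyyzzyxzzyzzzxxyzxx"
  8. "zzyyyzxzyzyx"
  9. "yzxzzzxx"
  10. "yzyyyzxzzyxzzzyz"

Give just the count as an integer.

4

1 → no match
2 → no match
3 → match
4 → no match
5 → no match
6 → no match
7 → match
8 → match
9 → match
10 → no match
Total matched: 4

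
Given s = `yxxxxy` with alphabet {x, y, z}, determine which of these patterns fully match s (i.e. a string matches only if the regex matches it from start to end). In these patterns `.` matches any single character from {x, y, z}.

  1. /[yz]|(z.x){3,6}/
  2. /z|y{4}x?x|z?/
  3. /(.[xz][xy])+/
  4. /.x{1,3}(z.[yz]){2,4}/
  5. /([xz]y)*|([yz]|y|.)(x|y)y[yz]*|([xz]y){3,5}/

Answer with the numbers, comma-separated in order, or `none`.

1 → no match
2 → no match
3 → match
4 → no match
5 → no match

3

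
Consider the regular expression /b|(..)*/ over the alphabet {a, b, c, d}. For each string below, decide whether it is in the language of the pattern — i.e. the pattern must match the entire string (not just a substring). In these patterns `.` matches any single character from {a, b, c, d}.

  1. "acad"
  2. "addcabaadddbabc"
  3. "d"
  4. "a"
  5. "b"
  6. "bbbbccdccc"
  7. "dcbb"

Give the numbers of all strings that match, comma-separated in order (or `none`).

1. "acad" → match
2 → no match
3. "d" → no match
4. "a" → no match
5. "b" → match
6. "bbbbccdccc" → match
7. "dcbb" → match

1, 5, 6, 7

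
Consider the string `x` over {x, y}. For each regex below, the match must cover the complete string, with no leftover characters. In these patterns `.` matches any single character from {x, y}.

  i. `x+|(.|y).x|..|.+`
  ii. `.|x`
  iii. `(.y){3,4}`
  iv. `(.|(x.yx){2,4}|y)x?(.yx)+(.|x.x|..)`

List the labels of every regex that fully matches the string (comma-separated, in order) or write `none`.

i → match
ii → match
iii → no match — must end with `y`
iv → no match

i, ii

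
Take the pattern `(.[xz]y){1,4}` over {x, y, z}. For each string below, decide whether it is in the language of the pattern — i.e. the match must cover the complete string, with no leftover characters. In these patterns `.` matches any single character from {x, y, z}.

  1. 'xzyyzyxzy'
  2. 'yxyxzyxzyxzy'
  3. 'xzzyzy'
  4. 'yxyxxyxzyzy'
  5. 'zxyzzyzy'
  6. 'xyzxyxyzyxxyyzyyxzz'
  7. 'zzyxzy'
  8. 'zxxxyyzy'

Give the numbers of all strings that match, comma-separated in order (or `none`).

1 → match
2 → match
3 → no match
4 → no match
5 → no match
6 → no match — must end with 'y'
7 → match
8 → no match

1, 2, 7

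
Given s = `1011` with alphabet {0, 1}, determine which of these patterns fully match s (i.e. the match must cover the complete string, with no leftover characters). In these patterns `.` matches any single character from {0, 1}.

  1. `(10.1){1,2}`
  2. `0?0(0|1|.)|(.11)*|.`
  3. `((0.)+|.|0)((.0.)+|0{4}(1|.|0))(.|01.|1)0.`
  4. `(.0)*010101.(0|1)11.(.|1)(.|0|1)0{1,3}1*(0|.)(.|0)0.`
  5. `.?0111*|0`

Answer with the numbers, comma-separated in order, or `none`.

1 → match
2 → no match
3 → no match
4 → no match
5 → match

1, 5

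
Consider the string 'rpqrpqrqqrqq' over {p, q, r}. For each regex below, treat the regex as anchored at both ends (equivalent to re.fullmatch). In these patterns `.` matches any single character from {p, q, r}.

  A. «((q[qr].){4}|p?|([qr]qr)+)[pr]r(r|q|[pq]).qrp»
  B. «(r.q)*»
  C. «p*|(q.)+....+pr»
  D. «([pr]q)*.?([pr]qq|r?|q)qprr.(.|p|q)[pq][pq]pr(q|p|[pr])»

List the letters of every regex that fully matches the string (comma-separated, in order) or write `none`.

B

A → no match — must end with 'qrp'
B → match
C → no match
D → no match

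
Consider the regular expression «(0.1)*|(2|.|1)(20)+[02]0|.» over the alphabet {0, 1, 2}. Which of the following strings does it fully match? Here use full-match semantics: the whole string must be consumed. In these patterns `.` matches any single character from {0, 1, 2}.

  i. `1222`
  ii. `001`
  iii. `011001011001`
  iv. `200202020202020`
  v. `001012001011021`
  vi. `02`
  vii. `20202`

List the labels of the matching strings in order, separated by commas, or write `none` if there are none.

ii, iii

i → no match
ii → match
iii → match
iv → no match
v → no match
vi → no match
vii → no match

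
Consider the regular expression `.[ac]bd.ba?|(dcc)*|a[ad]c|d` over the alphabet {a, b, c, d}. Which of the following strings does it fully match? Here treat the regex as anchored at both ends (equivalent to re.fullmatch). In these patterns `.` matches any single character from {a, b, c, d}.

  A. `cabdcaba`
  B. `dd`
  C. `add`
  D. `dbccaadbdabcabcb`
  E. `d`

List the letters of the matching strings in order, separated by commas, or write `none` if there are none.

A → no match
B → no match
C → no match
D → no match
E → match

E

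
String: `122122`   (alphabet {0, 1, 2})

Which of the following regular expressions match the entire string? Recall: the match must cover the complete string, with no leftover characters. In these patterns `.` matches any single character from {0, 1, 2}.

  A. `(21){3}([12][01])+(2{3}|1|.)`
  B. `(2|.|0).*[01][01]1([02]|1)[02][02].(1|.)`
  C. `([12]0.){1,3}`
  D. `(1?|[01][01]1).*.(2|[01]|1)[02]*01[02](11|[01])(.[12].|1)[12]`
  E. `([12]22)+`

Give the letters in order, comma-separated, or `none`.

E

A → no match — must start with `21`
B → no match
C → no match
D → no match
E → match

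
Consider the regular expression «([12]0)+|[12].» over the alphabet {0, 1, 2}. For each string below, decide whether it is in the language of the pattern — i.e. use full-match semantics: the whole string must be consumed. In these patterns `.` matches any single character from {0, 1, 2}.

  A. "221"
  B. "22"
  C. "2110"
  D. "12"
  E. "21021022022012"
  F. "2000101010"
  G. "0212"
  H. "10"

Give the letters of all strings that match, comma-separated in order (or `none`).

B, D, H

A. "221" → no match
B. "22" → match
C. "2110" → no match
D. "12" → match
E → no match
F. "2000101010" → no match
G. "0212" → no match
H. "10" → match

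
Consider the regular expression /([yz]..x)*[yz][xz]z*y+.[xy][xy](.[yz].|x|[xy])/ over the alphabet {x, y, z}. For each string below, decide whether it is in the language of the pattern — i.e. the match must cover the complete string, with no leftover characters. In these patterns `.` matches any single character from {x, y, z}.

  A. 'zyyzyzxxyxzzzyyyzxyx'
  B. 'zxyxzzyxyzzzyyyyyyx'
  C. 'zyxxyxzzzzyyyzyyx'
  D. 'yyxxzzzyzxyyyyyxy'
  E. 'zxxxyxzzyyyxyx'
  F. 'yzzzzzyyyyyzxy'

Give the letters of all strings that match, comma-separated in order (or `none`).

A → no match
B → match
C → match
D → no match
E → match
F → no match

B, C, E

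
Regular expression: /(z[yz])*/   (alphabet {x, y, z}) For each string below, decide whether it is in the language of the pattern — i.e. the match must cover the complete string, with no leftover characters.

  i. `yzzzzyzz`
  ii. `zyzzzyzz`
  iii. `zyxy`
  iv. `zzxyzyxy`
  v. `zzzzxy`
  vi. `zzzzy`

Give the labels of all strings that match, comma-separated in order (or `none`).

ii

i → no match
ii → match
iii → no match
iv → no match
v → no match
vi → no match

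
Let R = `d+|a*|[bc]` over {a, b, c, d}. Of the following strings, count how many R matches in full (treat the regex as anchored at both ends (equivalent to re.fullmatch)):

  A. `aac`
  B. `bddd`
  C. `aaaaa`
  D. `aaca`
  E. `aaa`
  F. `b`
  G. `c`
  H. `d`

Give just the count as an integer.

5

A → no match
B → no match
C → match
D → no match
E → match
F → match
G → match
H → match
Total matched: 5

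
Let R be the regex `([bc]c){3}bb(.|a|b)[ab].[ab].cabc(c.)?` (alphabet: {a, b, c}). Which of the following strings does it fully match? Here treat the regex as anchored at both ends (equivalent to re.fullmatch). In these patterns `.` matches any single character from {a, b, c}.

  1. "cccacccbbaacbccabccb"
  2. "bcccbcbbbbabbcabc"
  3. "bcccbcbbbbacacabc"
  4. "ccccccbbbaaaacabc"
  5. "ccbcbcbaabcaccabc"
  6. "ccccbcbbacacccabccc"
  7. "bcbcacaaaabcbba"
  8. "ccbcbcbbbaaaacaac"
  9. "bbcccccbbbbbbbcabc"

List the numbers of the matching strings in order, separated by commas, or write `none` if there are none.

2, 4

1 → no match
2 → match
3 → no match
4 → match
5 → no match
6 → no match
7 → no match
8 → no match
9 → no match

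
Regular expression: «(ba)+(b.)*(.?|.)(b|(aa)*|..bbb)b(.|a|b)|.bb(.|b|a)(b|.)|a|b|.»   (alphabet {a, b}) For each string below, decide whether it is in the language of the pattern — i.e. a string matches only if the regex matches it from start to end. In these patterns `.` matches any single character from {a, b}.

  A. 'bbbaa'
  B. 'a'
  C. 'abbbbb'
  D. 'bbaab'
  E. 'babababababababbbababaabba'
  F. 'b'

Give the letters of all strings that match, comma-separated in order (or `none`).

A, B, E, F

A → match
B → match
C → no match
D → no match
E → match
F → match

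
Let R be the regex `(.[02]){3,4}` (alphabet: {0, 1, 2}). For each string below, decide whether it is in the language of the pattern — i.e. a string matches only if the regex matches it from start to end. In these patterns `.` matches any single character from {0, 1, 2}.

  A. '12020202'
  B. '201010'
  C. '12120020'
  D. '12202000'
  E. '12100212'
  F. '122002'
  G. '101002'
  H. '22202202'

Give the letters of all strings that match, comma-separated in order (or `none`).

A, B, C, D, E, F, G, H

A → match
B → match
C → match
D → match
E → match
F → match
G → match
H → match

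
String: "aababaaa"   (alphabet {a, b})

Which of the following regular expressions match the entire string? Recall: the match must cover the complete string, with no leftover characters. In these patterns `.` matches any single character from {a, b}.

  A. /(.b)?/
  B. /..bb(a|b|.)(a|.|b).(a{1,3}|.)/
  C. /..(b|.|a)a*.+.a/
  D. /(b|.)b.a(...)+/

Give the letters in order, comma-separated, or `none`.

C

A → no match
B → no match
C → match
D → no match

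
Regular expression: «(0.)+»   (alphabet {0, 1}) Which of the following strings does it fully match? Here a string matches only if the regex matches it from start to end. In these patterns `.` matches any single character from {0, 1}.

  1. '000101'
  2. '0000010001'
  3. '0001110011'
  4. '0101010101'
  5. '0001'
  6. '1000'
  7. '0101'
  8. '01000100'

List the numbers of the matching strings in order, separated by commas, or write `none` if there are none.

1, 2, 4, 5, 7, 8

1 → match
2 → match
3 → no match
4 → match
5 → match
6 → no match — must start with '0'
7 → match
8 → match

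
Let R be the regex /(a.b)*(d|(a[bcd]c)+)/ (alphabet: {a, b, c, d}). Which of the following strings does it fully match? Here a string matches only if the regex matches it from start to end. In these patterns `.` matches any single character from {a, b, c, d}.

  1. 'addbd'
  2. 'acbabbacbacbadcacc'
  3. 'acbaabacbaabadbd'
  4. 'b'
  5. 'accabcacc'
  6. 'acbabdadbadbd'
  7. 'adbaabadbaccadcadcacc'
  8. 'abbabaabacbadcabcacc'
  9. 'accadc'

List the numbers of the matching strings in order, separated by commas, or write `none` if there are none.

1 → no match
2 → match
3 → match
4 → no match
5 → match
6 → no match
7 → match
8 → no match
9 → match

2, 3, 5, 7, 9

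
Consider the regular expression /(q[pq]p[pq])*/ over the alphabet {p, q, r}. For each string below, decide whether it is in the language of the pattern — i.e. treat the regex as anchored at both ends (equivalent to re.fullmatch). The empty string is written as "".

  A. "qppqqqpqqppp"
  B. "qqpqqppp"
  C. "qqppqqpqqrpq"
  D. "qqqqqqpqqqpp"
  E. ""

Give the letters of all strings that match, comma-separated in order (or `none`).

A → match
B → match
C → no match
D → no match
E → match

A, B, E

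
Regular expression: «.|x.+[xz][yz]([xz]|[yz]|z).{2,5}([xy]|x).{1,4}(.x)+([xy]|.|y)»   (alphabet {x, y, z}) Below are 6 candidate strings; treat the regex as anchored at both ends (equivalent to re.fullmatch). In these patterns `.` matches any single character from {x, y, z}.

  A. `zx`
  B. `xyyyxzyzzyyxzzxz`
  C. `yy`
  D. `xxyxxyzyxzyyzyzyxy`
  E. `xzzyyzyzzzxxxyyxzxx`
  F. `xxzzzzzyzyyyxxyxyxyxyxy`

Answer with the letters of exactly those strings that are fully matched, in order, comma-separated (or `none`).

A → no match
B → match
C → no match
D → match
E → match
F → match

B, D, E, F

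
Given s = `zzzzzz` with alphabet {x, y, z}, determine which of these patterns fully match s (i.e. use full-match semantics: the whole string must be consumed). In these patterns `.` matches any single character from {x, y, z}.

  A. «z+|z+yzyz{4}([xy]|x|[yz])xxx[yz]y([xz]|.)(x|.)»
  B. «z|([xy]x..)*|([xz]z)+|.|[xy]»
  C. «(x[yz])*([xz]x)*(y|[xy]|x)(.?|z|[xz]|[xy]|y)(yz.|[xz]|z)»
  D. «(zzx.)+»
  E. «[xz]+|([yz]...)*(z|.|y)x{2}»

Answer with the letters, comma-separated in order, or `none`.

A, B, E

A → match
B → match
C → no match
D → no match — must start with `zzx`
E → match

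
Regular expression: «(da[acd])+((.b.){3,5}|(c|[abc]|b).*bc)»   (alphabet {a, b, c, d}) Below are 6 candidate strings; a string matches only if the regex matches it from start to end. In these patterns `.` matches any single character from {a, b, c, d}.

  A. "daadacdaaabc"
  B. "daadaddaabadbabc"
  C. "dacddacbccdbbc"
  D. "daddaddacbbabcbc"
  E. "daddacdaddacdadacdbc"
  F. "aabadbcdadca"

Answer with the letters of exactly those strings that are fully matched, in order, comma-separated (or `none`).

A, B, D, E

A → match
B → match
C → no match
D → match
E → match
F → no match — must start with "da"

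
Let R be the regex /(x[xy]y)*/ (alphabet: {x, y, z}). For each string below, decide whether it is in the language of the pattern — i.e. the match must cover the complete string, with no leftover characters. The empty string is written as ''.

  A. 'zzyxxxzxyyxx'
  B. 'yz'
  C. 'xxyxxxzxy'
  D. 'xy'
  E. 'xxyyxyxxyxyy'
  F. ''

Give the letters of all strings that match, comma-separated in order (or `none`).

F

A → no match
B → no match
C → no match
D → no match
E → no match
F → match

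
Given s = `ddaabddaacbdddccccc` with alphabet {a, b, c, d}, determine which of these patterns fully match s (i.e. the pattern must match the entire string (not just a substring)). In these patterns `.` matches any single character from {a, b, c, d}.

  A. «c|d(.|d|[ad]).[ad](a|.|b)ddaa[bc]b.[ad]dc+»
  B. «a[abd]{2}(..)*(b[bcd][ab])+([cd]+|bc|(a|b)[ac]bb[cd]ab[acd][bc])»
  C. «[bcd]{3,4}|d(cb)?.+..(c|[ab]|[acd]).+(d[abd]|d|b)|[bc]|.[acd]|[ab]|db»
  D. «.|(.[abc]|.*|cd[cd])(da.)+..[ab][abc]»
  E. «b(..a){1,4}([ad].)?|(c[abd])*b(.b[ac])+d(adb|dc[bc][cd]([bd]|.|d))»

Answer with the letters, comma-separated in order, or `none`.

A → match
B → no match — must start with `a`
C → no match
D → no match
E → no match

A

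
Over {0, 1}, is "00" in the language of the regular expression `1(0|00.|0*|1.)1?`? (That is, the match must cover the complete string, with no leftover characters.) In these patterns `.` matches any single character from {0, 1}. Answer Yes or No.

Every match must start with "1", but "00" does not.

No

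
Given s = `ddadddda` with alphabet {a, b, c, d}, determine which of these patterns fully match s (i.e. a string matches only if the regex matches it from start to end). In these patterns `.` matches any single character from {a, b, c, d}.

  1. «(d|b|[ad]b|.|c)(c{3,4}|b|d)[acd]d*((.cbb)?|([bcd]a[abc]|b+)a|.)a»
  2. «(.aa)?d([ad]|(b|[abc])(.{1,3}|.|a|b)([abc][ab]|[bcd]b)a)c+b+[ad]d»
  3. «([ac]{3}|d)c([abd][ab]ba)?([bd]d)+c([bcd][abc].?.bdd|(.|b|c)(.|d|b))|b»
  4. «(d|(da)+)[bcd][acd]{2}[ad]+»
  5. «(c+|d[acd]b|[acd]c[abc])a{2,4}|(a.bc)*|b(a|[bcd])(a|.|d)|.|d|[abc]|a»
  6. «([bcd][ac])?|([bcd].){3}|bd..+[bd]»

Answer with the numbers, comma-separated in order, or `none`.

1 → match
2 → no match — must end with `d`
3 → no match
4 → match
5 → no match
6 → no match

1, 4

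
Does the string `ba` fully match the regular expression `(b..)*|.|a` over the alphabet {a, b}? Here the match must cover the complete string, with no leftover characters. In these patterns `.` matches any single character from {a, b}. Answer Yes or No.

No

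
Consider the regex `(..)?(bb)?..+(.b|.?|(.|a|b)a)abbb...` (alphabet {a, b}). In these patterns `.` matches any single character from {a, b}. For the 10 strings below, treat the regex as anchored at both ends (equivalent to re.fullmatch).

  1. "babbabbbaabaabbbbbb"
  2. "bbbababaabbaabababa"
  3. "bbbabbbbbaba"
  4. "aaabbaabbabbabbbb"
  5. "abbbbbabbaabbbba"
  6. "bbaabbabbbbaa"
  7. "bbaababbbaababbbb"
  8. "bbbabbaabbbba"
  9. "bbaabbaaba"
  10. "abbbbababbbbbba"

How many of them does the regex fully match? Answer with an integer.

2

1 → match
2 → no match
3 → no match
4 → no match
5 → no match
6 → match
7 → no match
8 → no match
9 → no match
10 → no match
Total matched: 2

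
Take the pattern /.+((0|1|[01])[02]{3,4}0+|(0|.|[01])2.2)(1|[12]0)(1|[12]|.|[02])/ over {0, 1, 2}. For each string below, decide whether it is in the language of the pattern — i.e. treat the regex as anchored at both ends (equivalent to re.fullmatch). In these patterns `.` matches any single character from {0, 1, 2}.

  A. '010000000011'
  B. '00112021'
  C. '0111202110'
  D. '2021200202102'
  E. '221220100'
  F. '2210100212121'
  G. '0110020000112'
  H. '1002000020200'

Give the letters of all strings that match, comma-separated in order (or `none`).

A → match
B → no match
C → no match
D → match
E → no match
F → no match
G → no match
H → match

A, D, H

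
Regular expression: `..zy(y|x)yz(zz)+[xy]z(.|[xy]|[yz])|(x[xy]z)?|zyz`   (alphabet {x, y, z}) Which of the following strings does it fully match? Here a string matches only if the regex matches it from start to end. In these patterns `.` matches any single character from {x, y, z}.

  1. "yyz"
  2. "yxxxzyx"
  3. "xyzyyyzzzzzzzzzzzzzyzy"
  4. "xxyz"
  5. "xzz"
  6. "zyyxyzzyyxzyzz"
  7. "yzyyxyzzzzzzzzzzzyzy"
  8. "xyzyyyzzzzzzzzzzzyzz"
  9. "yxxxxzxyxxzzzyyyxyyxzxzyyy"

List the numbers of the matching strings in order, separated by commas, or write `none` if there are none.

3, 8

1 → no match
2 → no match
3 → match
4 → no match
5 → no match
6 → no match
7 → no match
8 → match
9 → no match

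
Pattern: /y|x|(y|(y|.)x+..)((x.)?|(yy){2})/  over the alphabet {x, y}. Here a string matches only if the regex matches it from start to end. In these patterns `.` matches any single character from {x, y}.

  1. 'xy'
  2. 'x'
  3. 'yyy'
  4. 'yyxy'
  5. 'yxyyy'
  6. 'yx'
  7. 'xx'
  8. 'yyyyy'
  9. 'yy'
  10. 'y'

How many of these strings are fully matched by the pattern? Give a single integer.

1 → no match
2 → match
3 → no match
4 → no match
5 → no match
6 → no match
7 → no match
8 → match
9 → no match
10 → match
Total matched: 3

3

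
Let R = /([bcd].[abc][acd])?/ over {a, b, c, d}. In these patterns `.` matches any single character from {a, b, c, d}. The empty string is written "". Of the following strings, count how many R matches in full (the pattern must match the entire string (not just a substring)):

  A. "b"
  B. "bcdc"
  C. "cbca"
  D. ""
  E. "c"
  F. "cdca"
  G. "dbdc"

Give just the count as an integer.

3

A → no match
B → no match
C → match
D → match
E → no match
F → match
G → no match
Total matched: 3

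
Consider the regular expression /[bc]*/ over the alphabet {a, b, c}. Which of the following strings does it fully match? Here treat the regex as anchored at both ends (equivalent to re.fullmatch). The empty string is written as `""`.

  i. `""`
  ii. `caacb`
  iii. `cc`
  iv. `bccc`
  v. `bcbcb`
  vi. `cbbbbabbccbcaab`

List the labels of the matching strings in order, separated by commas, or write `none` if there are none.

i. `""` → match
ii. `caacb` → no match
iii. `cc` → match
iv. `bccc` → match
v. `bcbcb` → match
vi → no match

i, iii, iv, v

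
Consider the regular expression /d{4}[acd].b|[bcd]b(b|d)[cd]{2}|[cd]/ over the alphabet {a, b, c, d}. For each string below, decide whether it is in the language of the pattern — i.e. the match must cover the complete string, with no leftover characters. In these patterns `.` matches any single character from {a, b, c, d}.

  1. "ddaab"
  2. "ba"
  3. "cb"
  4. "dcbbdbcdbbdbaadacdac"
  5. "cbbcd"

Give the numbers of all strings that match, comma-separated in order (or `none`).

5

1 → no match
2 → no match
3 → no match
4 → no match
5 → match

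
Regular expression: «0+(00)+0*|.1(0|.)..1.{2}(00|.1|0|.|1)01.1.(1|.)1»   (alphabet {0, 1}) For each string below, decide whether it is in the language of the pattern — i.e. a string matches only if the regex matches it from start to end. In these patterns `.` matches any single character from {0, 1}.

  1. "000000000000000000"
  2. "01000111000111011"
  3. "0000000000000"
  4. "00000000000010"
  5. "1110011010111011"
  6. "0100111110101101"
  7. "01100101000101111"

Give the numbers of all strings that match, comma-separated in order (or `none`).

1 → match
2 → match
3 → match
4 → no match
5 → match
6 → match
7 → match

1, 2, 3, 5, 6, 7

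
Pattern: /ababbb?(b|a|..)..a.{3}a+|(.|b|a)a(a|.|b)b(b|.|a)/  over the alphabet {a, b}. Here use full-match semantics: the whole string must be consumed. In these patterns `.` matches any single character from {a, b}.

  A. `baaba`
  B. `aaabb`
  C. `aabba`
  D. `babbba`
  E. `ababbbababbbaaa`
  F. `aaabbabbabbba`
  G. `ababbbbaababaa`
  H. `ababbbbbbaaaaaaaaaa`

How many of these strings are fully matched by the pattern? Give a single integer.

A. `baaba` → match
B. `aaabb` → match
C. `aabba` → match
D. `babbba` → no match
E → match
F → no match
G → match
H → match
Total matched: 6

6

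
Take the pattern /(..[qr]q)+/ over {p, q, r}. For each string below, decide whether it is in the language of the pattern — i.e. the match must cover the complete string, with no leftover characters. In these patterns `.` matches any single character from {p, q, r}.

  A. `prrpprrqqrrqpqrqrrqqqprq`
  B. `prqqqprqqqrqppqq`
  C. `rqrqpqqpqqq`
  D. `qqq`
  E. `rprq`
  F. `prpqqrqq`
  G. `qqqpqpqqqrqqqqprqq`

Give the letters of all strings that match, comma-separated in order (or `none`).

B, E

A → no match
B → match
C → no match
D → no match
E → match
F → no match
G → no match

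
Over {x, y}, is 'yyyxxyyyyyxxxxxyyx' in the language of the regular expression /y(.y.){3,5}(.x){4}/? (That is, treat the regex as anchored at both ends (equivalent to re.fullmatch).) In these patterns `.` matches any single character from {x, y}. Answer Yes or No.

No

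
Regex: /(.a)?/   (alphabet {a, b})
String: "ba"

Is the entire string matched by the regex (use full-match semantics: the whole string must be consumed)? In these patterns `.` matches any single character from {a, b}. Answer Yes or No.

Yes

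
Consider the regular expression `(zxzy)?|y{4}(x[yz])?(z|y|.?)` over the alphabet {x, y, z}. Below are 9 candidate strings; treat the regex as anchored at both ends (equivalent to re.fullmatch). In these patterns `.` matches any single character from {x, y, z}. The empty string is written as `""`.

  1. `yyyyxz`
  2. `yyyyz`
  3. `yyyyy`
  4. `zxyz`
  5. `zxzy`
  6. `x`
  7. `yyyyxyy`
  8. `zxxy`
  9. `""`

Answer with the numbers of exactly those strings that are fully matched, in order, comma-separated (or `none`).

1, 2, 3, 5, 7, 9

1 → match
2 → match
3 → match
4 → no match
5 → match
6 → no match
7 → match
8 → no match
9 → match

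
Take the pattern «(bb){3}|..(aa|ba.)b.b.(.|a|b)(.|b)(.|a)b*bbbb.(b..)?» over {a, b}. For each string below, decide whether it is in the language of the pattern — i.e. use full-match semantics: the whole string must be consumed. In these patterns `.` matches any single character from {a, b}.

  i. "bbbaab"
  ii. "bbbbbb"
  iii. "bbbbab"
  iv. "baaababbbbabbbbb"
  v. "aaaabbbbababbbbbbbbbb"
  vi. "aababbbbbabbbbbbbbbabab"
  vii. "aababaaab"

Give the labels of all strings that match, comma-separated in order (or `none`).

ii, iv, v, vi

i → no match
ii → match
iii → no match
iv → match
v → match
vi → match
vii → no match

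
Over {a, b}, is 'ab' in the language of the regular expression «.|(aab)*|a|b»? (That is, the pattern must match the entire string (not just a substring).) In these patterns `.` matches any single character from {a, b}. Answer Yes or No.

No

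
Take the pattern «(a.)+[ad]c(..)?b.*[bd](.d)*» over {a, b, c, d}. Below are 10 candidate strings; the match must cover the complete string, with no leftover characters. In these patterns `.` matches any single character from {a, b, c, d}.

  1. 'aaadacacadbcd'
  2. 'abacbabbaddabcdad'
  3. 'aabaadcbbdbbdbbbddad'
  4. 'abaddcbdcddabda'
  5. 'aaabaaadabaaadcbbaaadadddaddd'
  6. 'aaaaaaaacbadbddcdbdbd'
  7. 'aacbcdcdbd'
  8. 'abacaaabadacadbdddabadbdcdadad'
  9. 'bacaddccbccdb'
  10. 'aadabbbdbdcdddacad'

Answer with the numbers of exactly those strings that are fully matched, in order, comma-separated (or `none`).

1 → match
2 → match
3 → no match
4 → no match
5 → no match
6 → no match
7 → no match
8 → match
9 → no match — must start with 'a'
10 → no match

1, 2, 8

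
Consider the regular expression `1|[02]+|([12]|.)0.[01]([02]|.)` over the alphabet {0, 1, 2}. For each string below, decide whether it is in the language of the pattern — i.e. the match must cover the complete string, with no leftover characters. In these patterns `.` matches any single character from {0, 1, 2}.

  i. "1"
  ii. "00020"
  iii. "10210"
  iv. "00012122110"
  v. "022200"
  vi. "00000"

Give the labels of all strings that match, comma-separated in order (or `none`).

i → match
ii → match
iii → match
iv → no match
v → match
vi → match

i, ii, iii, v, vi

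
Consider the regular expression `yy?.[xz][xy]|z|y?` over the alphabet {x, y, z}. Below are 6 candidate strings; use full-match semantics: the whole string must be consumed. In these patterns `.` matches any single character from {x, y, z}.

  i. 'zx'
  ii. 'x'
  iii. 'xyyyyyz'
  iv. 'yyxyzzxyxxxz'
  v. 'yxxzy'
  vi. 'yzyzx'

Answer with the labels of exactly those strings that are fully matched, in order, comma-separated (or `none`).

none

i. 'zx' → no match
ii. 'x' → no match
iii. 'xyyyyyz' → no match
iv. 'yyxyzzxyxxxz' → no match
v. 'yxxzy' → no match
vi. 'yzyzx' → no match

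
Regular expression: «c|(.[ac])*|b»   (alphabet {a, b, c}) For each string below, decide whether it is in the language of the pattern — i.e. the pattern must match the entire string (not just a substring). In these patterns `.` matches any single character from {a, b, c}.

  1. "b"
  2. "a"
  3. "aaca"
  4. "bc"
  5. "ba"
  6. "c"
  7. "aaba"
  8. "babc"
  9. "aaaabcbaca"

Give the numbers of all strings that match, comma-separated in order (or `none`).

1 → match
2 → no match
3 → match
4 → match
5 → match
6 → match
7 → match
8 → match
9 → match

1, 3, 4, 5, 6, 7, 8, 9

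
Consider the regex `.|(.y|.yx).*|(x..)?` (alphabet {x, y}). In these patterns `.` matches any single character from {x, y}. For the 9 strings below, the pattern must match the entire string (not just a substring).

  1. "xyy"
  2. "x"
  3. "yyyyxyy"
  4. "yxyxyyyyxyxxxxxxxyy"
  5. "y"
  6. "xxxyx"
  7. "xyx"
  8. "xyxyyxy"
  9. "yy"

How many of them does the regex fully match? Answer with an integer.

1 → match
2 → match
3 → match
4 → no match
5 → match
6 → no match
7 → match
8 → match
9 → match
Total matched: 7

7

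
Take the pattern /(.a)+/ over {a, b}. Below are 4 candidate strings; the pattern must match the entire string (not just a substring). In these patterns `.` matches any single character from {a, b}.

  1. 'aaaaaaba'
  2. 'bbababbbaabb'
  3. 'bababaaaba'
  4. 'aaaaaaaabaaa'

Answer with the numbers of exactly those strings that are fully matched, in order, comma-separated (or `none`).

1 → match
2 → no match — must end with 'a'
3 → match
4 → match

1, 3, 4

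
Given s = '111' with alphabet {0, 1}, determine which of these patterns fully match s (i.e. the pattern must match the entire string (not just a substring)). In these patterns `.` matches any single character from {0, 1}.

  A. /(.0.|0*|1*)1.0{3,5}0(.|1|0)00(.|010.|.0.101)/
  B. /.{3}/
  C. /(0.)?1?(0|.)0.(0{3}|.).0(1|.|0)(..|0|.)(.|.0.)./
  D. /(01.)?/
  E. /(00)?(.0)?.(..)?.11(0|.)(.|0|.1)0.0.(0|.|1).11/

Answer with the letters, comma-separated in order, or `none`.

A → no match
B → match
C → no match
D → no match
E → no match

B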